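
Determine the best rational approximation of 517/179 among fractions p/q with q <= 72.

Expand x = 517/179 as a continued fraction with the Euclidean algorithm:
  517 = 2*179 + 159, so a_0 = 2.
  179 = 1*159 + 20, so a_1 = 1.
  159 = 7*20 + 19, so a_2 = 7.
  20 = 1*19 + 1, so a_3 = 1.
  19 = 19*1 + 0, so a_4 = 19.
so x = [2; 1, 7, 1, 19].
Convergents (p_i = a_i*p_{i-1} + p_{i-2}, q_i = a_i*q_{i-1} + q_{i-2} with p_{-2}=0, p_{-1}=1, q_{-2}=1, q_{-1}=0), until the denominator exceeds 72:
  i=0: a_0=2, p_0 = 2*1 + 0 = 2, q_0 = 2*0 + 1 = 1.
  i=1: a_1=1, p_1 = 1*2 + 1 = 3, q_1 = 1*1 + 0 = 1.
  i=2: a_2=7, p_2 = 7*3 + 2 = 23, q_2 = 7*1 + 1 = 8.
  i=3: a_3=1, p_3 = 1*23 + 3 = 26, q_3 = 1*8 + 1 = 9.
  i=4: a_4=19, p_4 = 19*26 + 23 = 517, q_4 = 19*9 + 8 = 179.
q_4 = 179 > 72, so the last convergent with denominator <= 72 is p_3/q_3 = 26/9.
The closest fraction with denominator <= 72 is either p_3/q_3 or the intermediate fraction (k*p_3 + p_2)/(k*q_3 + q_2) with the largest k >= 1 whose denominator stays <= 72; these approach x as k grows, and every other convergent or intermediate fraction in range is farther away.
Largest k: floor((72 - q_2)/q_3) = floor((72 - 8)/9) = 7.
That gives (7*26 + 23)/(7*9 + 8) = 205/71.
Compare the errors: |x - 26/9| = |517*9 - 26*179|/(179*9) = 1/1611, and |x - 205/71| = |517*71 - 205*179|/(179*71) = 12/12709.
Cross-multiplying, 1*12709 = 12709 < 19332 = 12*1611, so 1/1611 is smaller: the convergent 26/9 is closer to x than 205/71.

26/9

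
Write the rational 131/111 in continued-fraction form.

Run the Euclidean algorithm on 131 and 111; the successive quotients are the partial quotients a_0, a_1, ... (each step inverts the fractional part left over by the previous one):
  131 = 1*111 + 20, so a_0 = 1.
  111 = 5*20 + 11, so a_1 = 5.
  20 = 1*11 + 9, so a_2 = 1.
  11 = 1*9 + 2, so a_3 = 1.
  9 = 4*2 + 1, so a_4 = 4.
  2 = 2*1 + 0, so a_5 = 2.
The remainder reaches 0 after 6 divisions, so the expansion has 6 partial quotients, read off in order.

[1; 5, 1, 1, 4, 2]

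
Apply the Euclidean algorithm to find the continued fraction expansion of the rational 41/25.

[1; 1, 1, 1, 3, 2]

Run the Euclidean algorithm on 41 and 25; the successive quotients are the partial quotients a_0, a_1, ... (each step inverts the fractional part left over by the previous one):
  41 = 1*25 + 16, so a_0 = 1.
  25 = 1*16 + 9, so a_1 = 1.
  16 = 1*9 + 7, so a_2 = 1.
  9 = 1*7 + 2, so a_3 = 1.
  7 = 3*2 + 1, so a_4 = 3.
  2 = 2*1 + 0, so a_5 = 2.
The remainder reaches 0 after 6 divisions, so the expansion has 6 partial quotients, read off in order.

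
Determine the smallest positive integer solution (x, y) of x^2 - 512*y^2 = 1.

First expand sqrt(512) as a continued fraction. With x_i = (sqrt(512) + m_i)/d_i and (m_0, d_0) = (0, 1): a_0 = floor(sqrt(512)) = 22, since 22^2 = 484 <= 512 < 529 = 23^2.
Iterate m_{i+1} = d_i*a_i - m_i, d_{i+1} = (512 - m_{i+1}^2)/d_i, a_{i+1} = floor((a_0 + m_{i+1})/d_{i+1}):
  m_1 = 1*22 - 0 = 22, d_1 = (512 - 22^2)/1 = 28/1 = 28, a_1 = floor((22 + 22)/28) = 1.
  m_2 = 28*1 - 22 = 6, d_2 = (512 - 6^2)/28 = 476/28 = 17, a_2 = floor((22 + 6)/17) = 1.
  m_3 = 17*1 - 6 = 11, d_3 = (512 - 11^2)/17 = 391/17 = 23, a_3 = floor((22 + 11)/23) = 1.
  m_4 = 23*1 - 11 = 12, d_4 = (512 - 12^2)/23 = 368/23 = 16, a_4 = floor((22 + 12)/16) = 2.
  m_5 = 16*2 - 12 = 20, d_5 = (512 - 20^2)/16 = 112/16 = 7, a_5 = floor((22 + 20)/7) = 6.
  m_6 = 7*6 - 20 = 22, d_6 = (512 - 22^2)/7 = 28/7 = 4, a_6 = floor((22 + 22)/4) = 11.
  m_7 = 4*11 - 22 = 22, d_7 = (512 - 22^2)/4 = 28/4 = 7, a_7 = floor((22 + 22)/7) = 6.
  m_8 = 7*6 - 22 = 20, d_8 = (512 - 20^2)/7 = 112/7 = 16, a_8 = floor((22 + 20)/16) = 2.
  m_9 = 16*2 - 20 = 12, d_9 = (512 - 12^2)/16 = 368/16 = 23, a_9 = floor((22 + 12)/23) = 1.
  m_10 = 23*1 - 12 = 11, d_10 = (512 - 11^2)/23 = 391/23 = 17, a_10 = floor((22 + 11)/17) = 1.
  m_11 = 17*1 - 11 = 6, d_11 = (512 - 6^2)/17 = 476/17 = 28, a_11 = floor((22 + 6)/28) = 1.
  m_12 = 28*1 - 6 = 22, d_12 = (512 - 22^2)/28 = 28/28 = 1, a_12 = floor((22 + 22)/1) = 44.
  m_13 = 1*44 - 22 = 22, d_13 = (512 - 22^2)/1 = 28/1 = 28: (m_13, d_13) = (m_1, d_1) = (22, 28), so from here the quotients repeat a_1, ..., a_12; the period length is 12.
So sqrt(512) = [22; (1, 1, 1, 2, 6, 11, 6, 2, 1, 1, 1, 44)] with period length k = 12.
k is even, so the fundamental solution of x^2 - 512y^2 = 1 is (p_{k-1}, q_{k-1}) = (p_11, q_11); compute convergents through index 11.
Convergents (p_i = a_i*p_{i-1} + p_{i-2}, q_i = a_i*q_{i-1} + q_{i-2} with p_{-2}=0, p_{-1}=1, q_{-2}=1, q_{-1}=0):
  i=0: a_0=22, p_0 = 22*1 + 0 = 22, q_0 = 22*0 + 1 = 1.
  i=1: a_1=1, p_1 = 1*22 + 1 = 23, q_1 = 1*1 + 0 = 1.
  i=2: a_2=1, p_2 = 1*23 + 22 = 45, q_2 = 1*1 + 1 = 2.
  i=3: a_3=1, p_3 = 1*45 + 23 = 68, q_3 = 1*2 + 1 = 3.
  i=4: a_4=2, p_4 = 2*68 + 45 = 181, q_4 = 2*3 + 2 = 8.
  i=5: a_5=6, p_5 = 6*181 + 68 = 1154, q_5 = 6*8 + 3 = 51.
  i=6: a_6=11, p_6 = 11*1154 + 181 = 12875, q_6 = 11*51 + 8 = 569.
  i=7: a_7=6, p_7 = 6*12875 + 1154 = 78404, q_7 = 6*569 + 51 = 3465.
  i=8: a_8=2, p_8 = 2*78404 + 12875 = 169683, q_8 = 2*3465 + 569 = 7499.
  i=9: a_9=1, p_9 = 1*169683 + 78404 = 248087, q_9 = 1*7499 + 3465 = 10964.
  i=10: a_10=1, p_10 = 1*248087 + 169683 = 417770, q_10 = 1*10964 + 7499 = 18463.
  i=11: a_11=1, p_11 = 1*417770 + 248087 = 665857, q_11 = 1*18463 + 10964 = 29427.
Check: 665857^2 - 512*29427^2 = 443365544449 - 443365544448 = 1, so (x, y) = (665857, 29427) solves the equation, and by the theorem it is the least positive solution.

(x, y) = (665857, 29427)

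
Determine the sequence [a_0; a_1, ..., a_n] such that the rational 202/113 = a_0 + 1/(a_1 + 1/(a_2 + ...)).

Run the Euclidean algorithm on 202 and 113; the successive quotients are the partial quotients a_0, a_1, ... (each step inverts the fractional part left over by the previous one):
  202 = 1*113 + 89, so a_0 = 1.
  113 = 1*89 + 24, so a_1 = 1.
  89 = 3*24 + 17, so a_2 = 3.
  24 = 1*17 + 7, so a_3 = 1.
  17 = 2*7 + 3, so a_4 = 2.
  7 = 2*3 + 1, so a_5 = 2.
  3 = 3*1 + 0, so a_6 = 3.
The remainder reaches 0 after 7 divisions, so the expansion has 7 partial quotients, read off in order.

[1; 1, 3, 1, 2, 2, 3]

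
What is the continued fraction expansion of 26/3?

[8; 1, 2]

Run the Euclidean algorithm on 26 and 3; the successive quotients are the partial quotients a_0, a_1, ... (each step inverts the fractional part left over by the previous one):
  26 = 8*3 + 2, so a_0 = 8.
  3 = 1*2 + 1, so a_1 = 1.
  2 = 2*1 + 0, so a_2 = 2.
The remainder reaches 0 after 3 divisions, so the expansion has 3 partial quotients, read off in order.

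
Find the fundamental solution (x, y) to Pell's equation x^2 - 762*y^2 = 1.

First expand sqrt(762) as a continued fraction. With x_i = (sqrt(762) + m_i)/d_i and (m_0, d_0) = (0, 1): a_0 = floor(sqrt(762)) = 27, since 27^2 = 729 <= 762 < 784 = 28^2.
Iterate m_{i+1} = d_i*a_i - m_i, d_{i+1} = (762 - m_{i+1}^2)/d_i, a_{i+1} = floor((a_0 + m_{i+1})/d_{i+1}):
  m_1 = 1*27 - 0 = 27, d_1 = (762 - 27^2)/1 = 33/1 = 33, a_1 = floor((27 + 27)/33) = 1.
  m_2 = 33*1 - 27 = 6, d_2 = (762 - 6^2)/33 = 726/33 = 22, a_2 = floor((27 + 6)/22) = 1.
  m_3 = 22*1 - 6 = 16, d_3 = (762 - 16^2)/22 = 506/22 = 23, a_3 = floor((27 + 16)/23) = 1.
  m_4 = 23*1 - 16 = 7, d_4 = (762 - 7^2)/23 = 713/23 = 31, a_4 = floor((27 + 7)/31) = 1.
  m_5 = 31*1 - 7 = 24, d_5 = (762 - 24^2)/31 = 186/31 = 6, a_5 = floor((27 + 24)/6) = 8.
  m_6 = 6*8 - 24 = 24, d_6 = (762 - 24^2)/6 = 186/6 = 31, a_6 = floor((27 + 24)/31) = 1.
  m_7 = 31*1 - 24 = 7, d_7 = (762 - 7^2)/31 = 713/31 = 23, a_7 = floor((27 + 7)/23) = 1.
  m_8 = 23*1 - 7 = 16, d_8 = (762 - 16^2)/23 = 506/23 = 22, a_8 = floor((27 + 16)/22) = 1.
  m_9 = 22*1 - 16 = 6, d_9 = (762 - 6^2)/22 = 726/22 = 33, a_9 = floor((27 + 6)/33) = 1.
  m_10 = 33*1 - 6 = 27, d_10 = (762 - 27^2)/33 = 33/33 = 1, a_10 = floor((27 + 27)/1) = 54.
  m_11 = 1*54 - 27 = 27, d_11 = (762 - 27^2)/1 = 33/1 = 33: (m_11, d_11) = (m_1, d_1) = (27, 33), so from here the quotients repeat a_1, ..., a_10; the period length is 10.
So sqrt(762) = [27; (1, 1, 1, 1, 8, 1, 1, 1, 1, 54)] with period length k = 10.
k is even, so the fundamental solution of x^2 - 762y^2 = 1 is (p_{k-1}, q_{k-1}) = (p_9, q_9); compute convergents through index 9.
Convergents (p_i = a_i*p_{i-1} + p_{i-2}, q_i = a_i*q_{i-1} + q_{i-2} with p_{-2}=0, p_{-1}=1, q_{-2}=1, q_{-1}=0):
  i=0: a_0=27, p_0 = 27*1 + 0 = 27, q_0 = 27*0 + 1 = 1.
  i=1: a_1=1, p_1 = 1*27 + 1 = 28, q_1 = 1*1 + 0 = 1.
  i=2: a_2=1, p_2 = 1*28 + 27 = 55, q_2 = 1*1 + 1 = 2.
  i=3: a_3=1, p_3 = 1*55 + 28 = 83, q_3 = 1*2 + 1 = 3.
  i=4: a_4=1, p_4 = 1*83 + 55 = 138, q_4 = 1*3 + 2 = 5.
  i=5: a_5=8, p_5 = 8*138 + 83 = 1187, q_5 = 8*5 + 3 = 43.
  i=6: a_6=1, p_6 = 1*1187 + 138 = 1325, q_6 = 1*43 + 5 = 48.
  i=7: a_7=1, p_7 = 1*1325 + 1187 = 2512, q_7 = 1*48 + 43 = 91.
  i=8: a_8=1, p_8 = 1*2512 + 1325 = 3837, q_8 = 1*91 + 48 = 139.
  i=9: a_9=1, p_9 = 1*3837 + 2512 = 6349, q_9 = 1*139 + 91 = 230.
Check: 6349^2 - 762*230^2 = 40309801 - 40309800 = 1, so (x, y) = (6349, 230) solves the equation, and by the theorem it is the least positive solution.

(x, y) = (6349, 230)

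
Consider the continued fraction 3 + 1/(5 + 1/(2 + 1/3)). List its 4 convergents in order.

Using the convergent recurrence p_i = a_i*p_{i-1} + p_{i-2}, q_i = a_i*q_{i-1} + q_{i-2} with p_{-2}=0, p_{-1}=1, q_{-2}=1, q_{-1}=0:
  i=0: a_0=3, p_0 = 3*1 + 0 = 3, q_0 = 3*0 + 1 = 1.
  i=1: a_1=5, p_1 = 5*3 + 1 = 16, q_1 = 5*1 + 0 = 5.
  i=2: a_2=2, p_2 = 2*16 + 3 = 35, q_2 = 2*5 + 1 = 11.
  i=3: a_3=3, p_3 = 3*35 + 16 = 121, q_3 = 3*11 + 5 = 38.

3/1, 16/5, 35/11, 121/38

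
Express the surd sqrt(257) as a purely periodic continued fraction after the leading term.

[16; (32)]

Write x_i = (sqrt(257) + m_i)/d_i with (m_0, d_0) = (0, 1). a_0 = floor(sqrt(257)) = 16, since 16^2 = 256 <= 257 < 289 = 17^2.
Iterate m_{i+1} = d_i*a_i - m_i, d_{i+1} = (257 - m_{i+1}^2)/d_i, a_{i+1} = floor((a_0 + m_{i+1})/d_{i+1}):
  m_1 = 1*16 - 0 = 16, d_1 = (257 - 16^2)/1 = 1/1 = 1, a_1 = floor((16 + 16)/1) = 32.
  m_2 = 1*32 - 16 = 16, d_2 = (257 - 16^2)/1 = 1/1 = 1: (m_2, d_2) = (m_1, d_1) = (16, 1), so from here the quotient a_1 repeats; the period length is 1.
Hence the expansion of sqrt(257) is a_0 = 16 followed by the repeating block 32 (period 1).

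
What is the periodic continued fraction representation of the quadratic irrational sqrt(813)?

Write x_i = (sqrt(813) + m_i)/d_i with (m_0, d_0) = (0, 1). a_0 = floor(sqrt(813)) = 28, since 28^2 = 784 <= 813 < 841 = 29^2.
Iterate m_{i+1} = d_i*a_i - m_i, d_{i+1} = (813 - m_{i+1}^2)/d_i, a_{i+1} = floor((a_0 + m_{i+1})/d_{i+1}):
  m_1 = 1*28 - 0 = 28, d_1 = (813 - 28^2)/1 = 29/1 = 29, a_1 = floor((28 + 28)/29) = 1.
  m_2 = 29*1 - 28 = 1, d_2 = (813 - 1^2)/29 = 812/29 = 28, a_2 = floor((28 + 1)/28) = 1.
  m_3 = 28*1 - 1 = 27, d_3 = (813 - 27^2)/28 = 84/28 = 3, a_3 = floor((28 + 27)/3) = 18.
  m_4 = 3*18 - 27 = 27, d_4 = (813 - 27^2)/3 = 84/3 = 28, a_4 = floor((28 + 27)/28) = 1.
  m_5 = 28*1 - 27 = 1, d_5 = (813 - 1^2)/28 = 812/28 = 29, a_5 = floor((28 + 1)/29) = 1.
  m_6 = 29*1 - 1 = 28, d_6 = (813 - 28^2)/29 = 29/29 = 1, a_6 = floor((28 + 28)/1) = 56.
  m_7 = 1*56 - 28 = 28, d_7 = (813 - 28^2)/1 = 29/1 = 29: (m_7, d_7) = (m_1, d_1) = (28, 29), so from here the quotients repeat a_1, ..., a_6; the period length is 6.
Hence the expansion of sqrt(813) is a_0 = 28 followed by the repeating block 1, 1, 18, 1, 1, 56 (period 6).

[28; (1, 1, 18, 1, 1, 56)]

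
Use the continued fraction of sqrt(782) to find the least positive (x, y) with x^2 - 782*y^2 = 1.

(x, y) = (783, 28)

First expand sqrt(782) as a continued fraction. With x_i = (sqrt(782) + m_i)/d_i and (m_0, d_0) = (0, 1): a_0 = floor(sqrt(782)) = 27, since 27^2 = 729 <= 782 < 784 = 28^2.
Iterate m_{i+1} = d_i*a_i - m_i, d_{i+1} = (782 - m_{i+1}^2)/d_i, a_{i+1} = floor((a_0 + m_{i+1})/d_{i+1}):
  m_1 = 1*27 - 0 = 27, d_1 = (782 - 27^2)/1 = 53/1 = 53, a_1 = floor((27 + 27)/53) = 1.
  m_2 = 53*1 - 27 = 26, d_2 = (782 - 26^2)/53 = 106/53 = 2, a_2 = floor((27 + 26)/2) = 26.
  m_3 = 2*26 - 26 = 26, d_3 = (782 - 26^2)/2 = 106/2 = 53, a_3 = floor((27 + 26)/53) = 1.
  m_4 = 53*1 - 26 = 27, d_4 = (782 - 27^2)/53 = 53/53 = 1, a_4 = floor((27 + 27)/1) = 54.
  m_5 = 1*54 - 27 = 27, d_5 = (782 - 27^2)/1 = 53/1 = 53: (m_5, d_5) = (m_1, d_1) = (27, 53), so from here the quotients repeat a_1, ..., a_4; the period length is 4.
So sqrt(782) = [27; (1, 26, 1, 54)] with period length k = 4.
k is even, so the fundamental solution of x^2 - 782y^2 = 1 is (p_{k-1}, q_{k-1}) = (p_3, q_3); compute convergents through index 3.
Convergents (p_i = a_i*p_{i-1} + p_{i-2}, q_i = a_i*q_{i-1} + q_{i-2} with p_{-2}=0, p_{-1}=1, q_{-2}=1, q_{-1}=0):
  i=0: a_0=27, p_0 = 27*1 + 0 = 27, q_0 = 27*0 + 1 = 1.
  i=1: a_1=1, p_1 = 1*27 + 1 = 28, q_1 = 1*1 + 0 = 1.
  i=2: a_2=26, p_2 = 26*28 + 27 = 755, q_2 = 26*1 + 1 = 27.
  i=3: a_3=1, p_3 = 1*755 + 28 = 783, q_3 = 1*27 + 1 = 28.
Check: 783^2 - 782*28^2 = 613089 - 613088 = 1, so (x, y) = (783, 28) solves the equation, and by the theorem it is the least positive solution.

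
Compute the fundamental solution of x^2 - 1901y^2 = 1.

(x, y) = (95049, 2180)

First expand sqrt(1901) as a continued fraction. With x_i = (sqrt(1901) + m_i)/d_i and (m_0, d_0) = (0, 1): a_0 = floor(sqrt(1901)) = 43, since 43^2 = 1849 <= 1901 < 1936 = 44^2.
Iterate m_{i+1} = d_i*a_i - m_i, d_{i+1} = (1901 - m_{i+1}^2)/d_i, a_{i+1} = floor((a_0 + m_{i+1})/d_{i+1}):
  m_1 = 1*43 - 0 = 43, d_1 = (1901 - 43^2)/1 = 52/1 = 52, a_1 = floor((43 + 43)/52) = 1.
  m_2 = 52*1 - 43 = 9, d_2 = (1901 - 9^2)/52 = 1820/52 = 35, a_2 = floor((43 + 9)/35) = 1.
  m_3 = 35*1 - 9 = 26, d_3 = (1901 - 26^2)/35 = 1225/35 = 35, a_3 = floor((43 + 26)/35) = 1.
  m_4 = 35*1 - 26 = 9, d_4 = (1901 - 9^2)/35 = 1820/35 = 52, a_4 = floor((43 + 9)/52) = 1.
  m_5 = 52*1 - 9 = 43, d_5 = (1901 - 43^2)/52 = 52/52 = 1, a_5 = floor((43 + 43)/1) = 86.
  m_6 = 1*86 - 43 = 43, d_6 = (1901 - 43^2)/1 = 52/1 = 52: (m_6, d_6) = (m_1, d_1) = (43, 52), so from here the quotients repeat a_1, ..., a_5; the period length is 5.
So sqrt(1901) = [43; (1, 1, 1, 1, 86)] with period length k = 5.
k is odd, so (p_{k-1}, q_{k-1}) only solves x^2 - 1901y^2 = -1 and the fundamental solution of x^2 - 1901y^2 = 1 is (p_{2k-1}, q_{2k-1}) = (p_9, q_9); compute convergents through index 9, running through the period twice.
Convergents (p_i = a_i*p_{i-1} + p_{i-2}, q_i = a_i*q_{i-1} + q_{i-2} with p_{-2}=0, p_{-1}=1, q_{-2}=1, q_{-1}=0):
  i=0: a_0=43, p_0 = 43*1 + 0 = 43, q_0 = 43*0 + 1 = 1.
  i=1: a_1=1, p_1 = 1*43 + 1 = 44, q_1 = 1*1 + 0 = 1.
  i=2: a_2=1, p_2 = 1*44 + 43 = 87, q_2 = 1*1 + 1 = 2.
  i=3: a_3=1, p_3 = 1*87 + 44 = 131, q_3 = 1*2 + 1 = 3.
  i=4: a_4=1, p_4 = 1*131 + 87 = 218, q_4 = 1*3 + 2 = 5.
  i=5: a_5=86, p_5 = 86*218 + 131 = 18879, q_5 = 86*5 + 3 = 433.
  i=6: a_6=1, p_6 = 1*18879 + 218 = 19097, q_6 = 1*433 + 5 = 438.
  i=7: a_7=1, p_7 = 1*19097 + 18879 = 37976, q_7 = 1*438 + 433 = 871.
  i=8: a_8=1, p_8 = 1*37976 + 19097 = 57073, q_8 = 1*871 + 438 = 1309.
  i=9: a_9=1, p_9 = 1*57073 + 37976 = 95049, q_9 = 1*1309 + 871 = 2180.
Indeed p_4^2 - 1901*q_4^2 = 47524 - 47525 = -1, not +1.
Check: 95049^2 - 1901*2180^2 = 9034312401 - 9034312400 = 1, so (x, y) = (95049, 2180) solves the equation, and by the theorem it is the least positive solution.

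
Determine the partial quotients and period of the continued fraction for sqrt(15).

[3; (1, 6)]

Write x_i = (sqrt(15) + m_i)/d_i with (m_0, d_0) = (0, 1). a_0 = floor(sqrt(15)) = 3, since 3^2 = 9 <= 15 < 16 = 4^2.
Iterate m_{i+1} = d_i*a_i - m_i, d_{i+1} = (15 - m_{i+1}^2)/d_i, a_{i+1} = floor((a_0 + m_{i+1})/d_{i+1}):
  m_1 = 1*3 - 0 = 3, d_1 = (15 - 3^2)/1 = 6/1 = 6, a_1 = floor((3 + 3)/6) = 1.
  m_2 = 6*1 - 3 = 3, d_2 = (15 - 3^2)/6 = 6/6 = 1, a_2 = floor((3 + 3)/1) = 6.
  m_3 = 1*6 - 3 = 3, d_3 = (15 - 3^2)/1 = 6/1 = 6: (m_3, d_3) = (m_1, d_1) = (3, 6), so from here the quotients repeat a_1, a_2; the period length is 2.
Hence the expansion of sqrt(15) is a_0 = 3 followed by the repeating block 1, 6 (period 2).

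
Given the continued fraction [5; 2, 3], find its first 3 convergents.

Using the convergent recurrence p_i = a_i*p_{i-1} + p_{i-2}, q_i = a_i*q_{i-1} + q_{i-2} with p_{-2}=0, p_{-1}=1, q_{-2}=1, q_{-1}=0:
  i=0: a_0=5, p_0 = 5*1 + 0 = 5, q_0 = 5*0 + 1 = 1.
  i=1: a_1=2, p_1 = 2*5 + 1 = 11, q_1 = 2*1 + 0 = 2.
  i=2: a_2=3, p_2 = 3*11 + 5 = 38, q_2 = 3*2 + 1 = 7.

5/1, 11/2, 38/7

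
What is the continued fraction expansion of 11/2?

Run the Euclidean algorithm on 11 and 2; the successive quotients are the partial quotients a_0, a_1, ... (each step inverts the fractional part left over by the previous one):
  11 = 5*2 + 1, so a_0 = 5.
  2 = 2*1 + 0, so a_1 = 2.
The remainder reaches 0 after 2 divisions, so the expansion has 2 partial quotients, read off in order.

[5; 2]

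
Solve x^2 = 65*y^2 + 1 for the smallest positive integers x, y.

First expand sqrt(65) as a continued fraction. With x_i = (sqrt(65) + m_i)/d_i and (m_0, d_0) = (0, 1): a_0 = floor(sqrt(65)) = 8, since 8^2 = 64 <= 65 < 81 = 9^2.
Iterate m_{i+1} = d_i*a_i - m_i, d_{i+1} = (65 - m_{i+1}^2)/d_i, a_{i+1} = floor((a_0 + m_{i+1})/d_{i+1}):
  m_1 = 1*8 - 0 = 8, d_1 = (65 - 8^2)/1 = 1/1 = 1, a_1 = floor((8 + 8)/1) = 16.
  m_2 = 1*16 - 8 = 8, d_2 = (65 - 8^2)/1 = 1/1 = 1: (m_2, d_2) = (m_1, d_1) = (8, 1), so from here the quotient a_1 repeats; the period length is 1.
So sqrt(65) = [8; (16)] with period length k = 1.
k is odd, so (p_{k-1}, q_{k-1}) only solves x^2 - 65y^2 = -1 and the fundamental solution of x^2 - 65y^2 = 1 is (p_{2k-1}, q_{2k-1}) = (p_1, q_1); compute convergents through index 1, running through the period twice.
Convergents (p_i = a_i*p_{i-1} + p_{i-2}, q_i = a_i*q_{i-1} + q_{i-2} with p_{-2}=0, p_{-1}=1, q_{-2}=1, q_{-1}=0):
  i=0: a_0=8, p_0 = 8*1 + 0 = 8, q_0 = 8*0 + 1 = 1.
  i=1: a_1=16, p_1 = 16*8 + 1 = 129, q_1 = 16*1 + 0 = 16.
Indeed p_0^2 - 65*q_0^2 = 64 - 65 = -1, not +1.
Check: 129^2 - 65*16^2 = 16641 - 16640 = 1, so (x, y) = (129, 16) solves the equation, and by the theorem it is the least positive solution.

(x, y) = (129, 16)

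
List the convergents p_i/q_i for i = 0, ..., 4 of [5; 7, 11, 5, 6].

5/1, 36/7, 401/78, 2041/397, 12647/2460

Using the convergent recurrence p_i = a_i*p_{i-1} + p_{i-2}, q_i = a_i*q_{i-1} + q_{i-2} with p_{-2}=0, p_{-1}=1, q_{-2}=1, q_{-1}=0:
  i=0: a_0=5, p_0 = 5*1 + 0 = 5, q_0 = 5*0 + 1 = 1.
  i=1: a_1=7, p_1 = 7*5 + 1 = 36, q_1 = 7*1 + 0 = 7.
  i=2: a_2=11, p_2 = 11*36 + 5 = 401, q_2 = 11*7 + 1 = 78.
  i=3: a_3=5, p_3 = 5*401 + 36 = 2041, q_3 = 5*78 + 7 = 397.
  i=4: a_4=6, p_4 = 6*2041 + 401 = 12647, q_4 = 6*397 + 78 = 2460.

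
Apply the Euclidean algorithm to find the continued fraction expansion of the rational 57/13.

Run the Euclidean algorithm on 57 and 13; the successive quotients are the partial quotients a_0, a_1, ... (each step inverts the fractional part left over by the previous one):
  57 = 4*13 + 5, so a_0 = 4.
  13 = 2*5 + 3, so a_1 = 2.
  5 = 1*3 + 2, so a_2 = 1.
  3 = 1*2 + 1, so a_3 = 1.
  2 = 2*1 + 0, so a_4 = 2.
The remainder reaches 0 after 5 divisions, so the expansion has 5 partial quotients, read off in order.

[4; 2, 1, 1, 2]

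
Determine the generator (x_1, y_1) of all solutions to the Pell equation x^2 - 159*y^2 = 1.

First expand sqrt(159) as a continued fraction. With x_i = (sqrt(159) + m_i)/d_i and (m_0, d_0) = (0, 1): a_0 = floor(sqrt(159)) = 12, since 12^2 = 144 <= 159 < 169 = 13^2.
Iterate m_{i+1} = d_i*a_i - m_i, d_{i+1} = (159 - m_{i+1}^2)/d_i, a_{i+1} = floor((a_0 + m_{i+1})/d_{i+1}):
  m_1 = 1*12 - 0 = 12, d_1 = (159 - 12^2)/1 = 15/1 = 15, a_1 = floor((12 + 12)/15) = 1.
  m_2 = 15*1 - 12 = 3, d_2 = (159 - 3^2)/15 = 150/15 = 10, a_2 = floor((12 + 3)/10) = 1.
  m_3 = 10*1 - 3 = 7, d_3 = (159 - 7^2)/10 = 110/10 = 11, a_3 = floor((12 + 7)/11) = 1.
  m_4 = 11*1 - 7 = 4, d_4 = (159 - 4^2)/11 = 143/11 = 13, a_4 = floor((12 + 4)/13) = 1.
  m_5 = 13*1 - 4 = 9, d_5 = (159 - 9^2)/13 = 78/13 = 6, a_5 = floor((12 + 9)/6) = 3.
  m_6 = 6*3 - 9 = 9, d_6 = (159 - 9^2)/6 = 78/6 = 13, a_6 = floor((12 + 9)/13) = 1.
  m_7 = 13*1 - 9 = 4, d_7 = (159 - 4^2)/13 = 143/13 = 11, a_7 = floor((12 + 4)/11) = 1.
  m_8 = 11*1 - 4 = 7, d_8 = (159 - 7^2)/11 = 110/11 = 10, a_8 = floor((12 + 7)/10) = 1.
  m_9 = 10*1 - 7 = 3, d_9 = (159 - 3^2)/10 = 150/10 = 15, a_9 = floor((12 + 3)/15) = 1.
  m_10 = 15*1 - 3 = 12, d_10 = (159 - 12^2)/15 = 15/15 = 1, a_10 = floor((12 + 12)/1) = 24.
  m_11 = 1*24 - 12 = 12, d_11 = (159 - 12^2)/1 = 15/1 = 15: (m_11, d_11) = (m_1, d_1) = (12, 15), so from here the quotients repeat a_1, ..., a_10; the period length is 10.
So sqrt(159) = [12; (1, 1, 1, 1, 3, 1, 1, 1, 1, 24)] with period length k = 10.
k is even, so the fundamental solution of x^2 - 159y^2 = 1 is (p_{k-1}, q_{k-1}) = (p_9, q_9); compute convergents through index 9.
Convergents (p_i = a_i*p_{i-1} + p_{i-2}, q_i = a_i*q_{i-1} + q_{i-2} with p_{-2}=0, p_{-1}=1, q_{-2}=1, q_{-1}=0):
  i=0: a_0=12, p_0 = 12*1 + 0 = 12, q_0 = 12*0 + 1 = 1.
  i=1: a_1=1, p_1 = 1*12 + 1 = 13, q_1 = 1*1 + 0 = 1.
  i=2: a_2=1, p_2 = 1*13 + 12 = 25, q_2 = 1*1 + 1 = 2.
  i=3: a_3=1, p_3 = 1*25 + 13 = 38, q_3 = 1*2 + 1 = 3.
  i=4: a_4=1, p_4 = 1*38 + 25 = 63, q_4 = 1*3 + 2 = 5.
  i=5: a_5=3, p_5 = 3*63 + 38 = 227, q_5 = 3*5 + 3 = 18.
  i=6: a_6=1, p_6 = 1*227 + 63 = 290, q_6 = 1*18 + 5 = 23.
  i=7: a_7=1, p_7 = 1*290 + 227 = 517, q_7 = 1*23 + 18 = 41.
  i=8: a_8=1, p_8 = 1*517 + 290 = 807, q_8 = 1*41 + 23 = 64.
  i=9: a_9=1, p_9 = 1*807 + 517 = 1324, q_9 = 1*64 + 41 = 105.
Check: 1324^2 - 159*105^2 = 1752976 - 1752975 = 1, so (x, y) = (1324, 105) solves the equation, and by the theorem it is the least positive solution.

(x, y) = (1324, 105)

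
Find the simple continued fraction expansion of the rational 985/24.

[41; 24]

Run the Euclidean algorithm on 985 and 24; the successive quotients are the partial quotients a_0, a_1, ... (each step inverts the fractional part left over by the previous one):
  985 = 41*24 + 1, so a_0 = 41.
  24 = 24*1 + 0, so a_1 = 24.
The remainder reaches 0 after 2 divisions, so the expansion has 2 partial quotients, read off in order.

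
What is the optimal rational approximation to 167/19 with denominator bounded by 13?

Expand x = 167/19 as a continued fraction with the Euclidean algorithm:
  167 = 8*19 + 15, so a_0 = 8.
  19 = 1*15 + 4, so a_1 = 1.
  15 = 3*4 + 3, so a_2 = 3.
  4 = 1*3 + 1, so a_3 = 1.
  3 = 3*1 + 0, so a_4 = 3.
so x = [8; 1, 3, 1, 3].
Convergents (p_i = a_i*p_{i-1} + p_{i-2}, q_i = a_i*q_{i-1} + q_{i-2} with p_{-2}=0, p_{-1}=1, q_{-2}=1, q_{-1}=0), until the denominator exceeds 13:
  i=0: a_0=8, p_0 = 8*1 + 0 = 8, q_0 = 8*0 + 1 = 1.
  i=1: a_1=1, p_1 = 1*8 + 1 = 9, q_1 = 1*1 + 0 = 1.
  i=2: a_2=3, p_2 = 3*9 + 8 = 35, q_2 = 3*1 + 1 = 4.
  i=3: a_3=1, p_3 = 1*35 + 9 = 44, q_3 = 1*4 + 1 = 5.
  i=4: a_4=3, p_4 = 3*44 + 35 = 167, q_4 = 3*5 + 4 = 19.
q_4 = 19 > 13, so the last convergent with denominator <= 13 is p_3/q_3 = 44/5.
The closest fraction with denominator <= 13 is either p_3/q_3 or the intermediate fraction (k*p_3 + p_2)/(k*q_3 + q_2) with the largest k >= 1 whose denominator stays <= 13; these approach x as k grows, and every other convergent or intermediate fraction in range is farther away.
Largest k: floor((13 - q_2)/q_3) = floor((13 - 4)/5) = 1.
That gives (1*44 + 35)/(1*5 + 4) = 79/9.
Compare the errors: |x - 44/5| = |167*5 - 44*19|/(19*5) = 1/95, and |x - 79/9| = |167*9 - 79*19|/(19*9) = 2/171.
Cross-multiplying, 1*171 = 171 < 190 = 2*95, so 1/95 is smaller: the convergent 44/5 is closer to x than 79/9.

44/5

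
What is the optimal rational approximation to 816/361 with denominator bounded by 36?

52/23

Expand x = 816/361 as a continued fraction with the Euclidean algorithm:
  816 = 2*361 + 94, so a_0 = 2.
  361 = 3*94 + 79, so a_1 = 3.
  94 = 1*79 + 15, so a_2 = 1.
  79 = 5*15 + 4, so a_3 = 5.
  15 = 3*4 + 3, so a_4 = 3.
  4 = 1*3 + 1, so a_5 = 1.
  3 = 3*1 + 0, so a_6 = 3.
so x = [2; 3, 1, 5, 3, 1, 3].
Convergents (p_i = a_i*p_{i-1} + p_{i-2}, q_i = a_i*q_{i-1} + q_{i-2} with p_{-2}=0, p_{-1}=1, q_{-2}=1, q_{-1}=0), until the denominator exceeds 36:
  i=0: a_0=2, p_0 = 2*1 + 0 = 2, q_0 = 2*0 + 1 = 1.
  i=1: a_1=3, p_1 = 3*2 + 1 = 7, q_1 = 3*1 + 0 = 3.
  i=2: a_2=1, p_2 = 1*7 + 2 = 9, q_2 = 1*3 + 1 = 4.
  i=3: a_3=5, p_3 = 5*9 + 7 = 52, q_3 = 5*4 + 3 = 23.
  i=4: a_4=3, p_4 = 3*52 + 9 = 165, q_4 = 3*23 + 4 = 73.
q_4 = 73 > 36, so the last convergent with denominator <= 36 is p_3/q_3 = 52/23.
The closest fraction with denominator <= 36 is either p_3/q_3 or the intermediate fraction (k*p_3 + p_2)/(k*q_3 + q_2) with the largest k >= 1 whose denominator stays <= 36; these approach x as k grows, and every other convergent or intermediate fraction in range is farther away.
Largest k: floor((36 - q_2)/q_3) = floor((36 - 4)/23) = 1.
That gives (1*52 + 9)/(1*23 + 4) = 61/27.
Compare the errors: |x - 52/23| = |816*23 - 52*361|/(361*23) = 4/8303, and |x - 61/27| = |816*27 - 61*361|/(361*27) = 11/9747.
Cross-multiplying, 4*9747 = 38988 < 91333 = 11*8303, so 4/8303 is smaller: the convergent 52/23 is closer to x than 61/27.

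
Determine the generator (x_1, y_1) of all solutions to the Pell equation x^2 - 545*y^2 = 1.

(x, y) = (1961, 84)

First expand sqrt(545) as a continued fraction. With x_i = (sqrt(545) + m_i)/d_i and (m_0, d_0) = (0, 1): a_0 = floor(sqrt(545)) = 23, since 23^2 = 529 <= 545 < 576 = 24^2.
Iterate m_{i+1} = d_i*a_i - m_i, d_{i+1} = (545 - m_{i+1}^2)/d_i, a_{i+1} = floor((a_0 + m_{i+1})/d_{i+1}):
  m_1 = 1*23 - 0 = 23, d_1 = (545 - 23^2)/1 = 16/1 = 16, a_1 = floor((23 + 23)/16) = 2.
  m_2 = 16*2 - 23 = 9, d_2 = (545 - 9^2)/16 = 464/16 = 29, a_2 = floor((23 + 9)/29) = 1.
  m_3 = 29*1 - 9 = 20, d_3 = (545 - 20^2)/29 = 145/29 = 5, a_3 = floor((23 + 20)/5) = 8.
  m_4 = 5*8 - 20 = 20, d_4 = (545 - 20^2)/5 = 145/5 = 29, a_4 = floor((23 + 20)/29) = 1.
  m_5 = 29*1 - 20 = 9, d_5 = (545 - 9^2)/29 = 464/29 = 16, a_5 = floor((23 + 9)/16) = 2.
  m_6 = 16*2 - 9 = 23, d_6 = (545 - 23^2)/16 = 16/16 = 1, a_6 = floor((23 + 23)/1) = 46.
  m_7 = 1*46 - 23 = 23, d_7 = (545 - 23^2)/1 = 16/1 = 16: (m_7, d_7) = (m_1, d_1) = (23, 16), so from here the quotients repeat a_1, ..., a_6; the period length is 6.
So sqrt(545) = [23; (2, 1, 8, 1, 2, 46)] with period length k = 6.
k is even, so the fundamental solution of x^2 - 545y^2 = 1 is (p_{k-1}, q_{k-1}) = (p_5, q_5); compute convergents through index 5.
Convergents (p_i = a_i*p_{i-1} + p_{i-2}, q_i = a_i*q_{i-1} + q_{i-2} with p_{-2}=0, p_{-1}=1, q_{-2}=1, q_{-1}=0):
  i=0: a_0=23, p_0 = 23*1 + 0 = 23, q_0 = 23*0 + 1 = 1.
  i=1: a_1=2, p_1 = 2*23 + 1 = 47, q_1 = 2*1 + 0 = 2.
  i=2: a_2=1, p_2 = 1*47 + 23 = 70, q_2 = 1*2 + 1 = 3.
  i=3: a_3=8, p_3 = 8*70 + 47 = 607, q_3 = 8*3 + 2 = 26.
  i=4: a_4=1, p_4 = 1*607 + 70 = 677, q_4 = 1*26 + 3 = 29.
  i=5: a_5=2, p_5 = 2*677 + 607 = 1961, q_5 = 2*29 + 26 = 84.
Check: 1961^2 - 545*84^2 = 3845521 - 3845520 = 1, so (x, y) = (1961, 84) solves the equation, and by the theorem it is the least positive solution.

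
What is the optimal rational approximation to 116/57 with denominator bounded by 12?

2/1

Expand x = 116/57 as a continued fraction with the Euclidean algorithm:
  116 = 2*57 + 2, so a_0 = 2.
  57 = 28*2 + 1, so a_1 = 28.
  2 = 2*1 + 0, so a_2 = 2.
so x = [2; 28, 2].
Convergents (p_i = a_i*p_{i-1} + p_{i-2}, q_i = a_i*q_{i-1} + q_{i-2} with p_{-2}=0, p_{-1}=1, q_{-2}=1, q_{-1}=0), until the denominator exceeds 12:
  i=0: a_0=2, p_0 = 2*1 + 0 = 2, q_0 = 2*0 + 1 = 1.
  i=1: a_1=28, p_1 = 28*2 + 1 = 57, q_1 = 28*1 + 0 = 28.
q_1 = 28 > 12, so the last convergent with denominator <= 12 is p_0/q_0 = 2/1.
The closest fraction with denominator <= 12 is either p_0/q_0 or the intermediate fraction (k*p_0 + p_{-1})/(k*q_0 + q_{-1}) with the largest k >= 1 whose denominator stays <= 12; these approach x as k grows, and every other convergent or intermediate fraction in range is farther away.
Largest k: floor((12 - q_{-1})/q_0) = floor((12 - 0)/1) = 12 (using the seeds p_{-1} = 1, q_{-1} = 0).
That gives (12*2 + 1)/(12*1 + 0) = 25/12.
Compare the errors: |x - 2/1| = |116*1 - 2*57|/(57*1) = 2/57, and |x - 25/12| = |116*12 - 25*57|/(57*12) = 33/684.
Cross-multiplying, 2*684 = 1368 < 1881 = 33*57, so 2/57 is smaller: the convergent 2/1 is closer to x than 25/12.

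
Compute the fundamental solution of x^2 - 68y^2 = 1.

First expand sqrt(68) as a continued fraction. With x_i = (sqrt(68) + m_i)/d_i and (m_0, d_0) = (0, 1): a_0 = floor(sqrt(68)) = 8, since 8^2 = 64 <= 68 < 81 = 9^2.
Iterate m_{i+1} = d_i*a_i - m_i, d_{i+1} = (68 - m_{i+1}^2)/d_i, a_{i+1} = floor((a_0 + m_{i+1})/d_{i+1}):
  m_1 = 1*8 - 0 = 8, d_1 = (68 - 8^2)/1 = 4/1 = 4, a_1 = floor((8 + 8)/4) = 4.
  m_2 = 4*4 - 8 = 8, d_2 = (68 - 8^2)/4 = 4/4 = 1, a_2 = floor((8 + 8)/1) = 16.
  m_3 = 1*16 - 8 = 8, d_3 = (68 - 8^2)/1 = 4/1 = 4: (m_3, d_3) = (m_1, d_1) = (8, 4), so from here the quotients repeat a_1, a_2; the period length is 2.
So sqrt(68) = [8; (4, 16)] with period length k = 2.
k is even, so the fundamental solution of x^2 - 68y^2 = 1 is (p_{k-1}, q_{k-1}) = (p_1, q_1); compute convergents through index 1.
Convergents (p_i = a_i*p_{i-1} + p_{i-2}, q_i = a_i*q_{i-1} + q_{i-2} with p_{-2}=0, p_{-1}=1, q_{-2}=1, q_{-1}=0):
  i=0: a_0=8, p_0 = 8*1 + 0 = 8, q_0 = 8*0 + 1 = 1.
  i=1: a_1=4, p_1 = 4*8 + 1 = 33, q_1 = 4*1 + 0 = 4.
Check: 33^2 - 68*4^2 = 1089 - 1088 = 1, so (x, y) = (33, 4) solves the equation, and by the theorem it is the least positive solution.

(x, y) = (33, 4)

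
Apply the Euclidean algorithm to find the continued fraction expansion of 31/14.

[2; 4, 1, 2]

Run the Euclidean algorithm on 31 and 14; the successive quotients are the partial quotients a_0, a_1, ... (each step inverts the fractional part left over by the previous one):
  31 = 2*14 + 3, so a_0 = 2.
  14 = 4*3 + 2, so a_1 = 4.
  3 = 1*2 + 1, so a_2 = 1.
  2 = 2*1 + 0, so a_3 = 2.
The remainder reaches 0 after 4 divisions, so the expansion has 4 partial quotients, read off in order.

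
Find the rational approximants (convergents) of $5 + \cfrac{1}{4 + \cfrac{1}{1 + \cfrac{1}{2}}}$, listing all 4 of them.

Using the convergent recurrence p_i = a_i*p_{i-1} + p_{i-2}, q_i = a_i*q_{i-1} + q_{i-2} with p_{-2}=0, p_{-1}=1, q_{-2}=1, q_{-1}=0:
  i=0: a_0=5, p_0 = 5*1 + 0 = 5, q_0 = 5*0 + 1 = 1.
  i=1: a_1=4, p_1 = 4*5 + 1 = 21, q_1 = 4*1 + 0 = 4.
  i=2: a_2=1, p_2 = 1*21 + 5 = 26, q_2 = 1*4 + 1 = 5.
  i=3: a_3=2, p_3 = 2*26 + 21 = 73, q_3 = 2*5 + 4 = 14.

5/1, 21/4, 26/5, 73/14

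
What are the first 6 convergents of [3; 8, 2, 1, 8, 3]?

Using the convergent recurrence p_i = a_i*p_{i-1} + p_{i-2}, q_i = a_i*q_{i-1} + q_{i-2} with p_{-2}=0, p_{-1}=1, q_{-2}=1, q_{-1}=0:
  i=0: a_0=3, p_0 = 3*1 + 0 = 3, q_0 = 3*0 + 1 = 1.
  i=1: a_1=8, p_1 = 8*3 + 1 = 25, q_1 = 8*1 + 0 = 8.
  i=2: a_2=2, p_2 = 2*25 + 3 = 53, q_2 = 2*8 + 1 = 17.
  i=3: a_3=1, p_3 = 1*53 + 25 = 78, q_3 = 1*17 + 8 = 25.
  i=4: a_4=8, p_4 = 8*78 + 53 = 677, q_4 = 8*25 + 17 = 217.
  i=5: a_5=3, p_5 = 3*677 + 78 = 2109, q_5 = 3*217 + 25 = 676.

3/1, 25/8, 53/17, 78/25, 677/217, 2109/676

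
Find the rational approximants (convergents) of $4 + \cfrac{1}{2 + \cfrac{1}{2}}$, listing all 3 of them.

Using the convergent recurrence p_i = a_i*p_{i-1} + p_{i-2}, q_i = a_i*q_{i-1} + q_{i-2} with p_{-2}=0, p_{-1}=1, q_{-2}=1, q_{-1}=0:
  i=0: a_0=4, p_0 = 4*1 + 0 = 4, q_0 = 4*0 + 1 = 1.
  i=1: a_1=2, p_1 = 2*4 + 1 = 9, q_1 = 2*1 + 0 = 2.
  i=2: a_2=2, p_2 = 2*9 + 4 = 22, q_2 = 2*2 + 1 = 5.

4/1, 9/2, 22/5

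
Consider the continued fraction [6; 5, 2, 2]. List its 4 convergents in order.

6/1, 31/5, 68/11, 167/27

Using the convergent recurrence p_i = a_i*p_{i-1} + p_{i-2}, q_i = a_i*q_{i-1} + q_{i-2} with p_{-2}=0, p_{-1}=1, q_{-2}=1, q_{-1}=0:
  i=0: a_0=6, p_0 = 6*1 + 0 = 6, q_0 = 6*0 + 1 = 1.
  i=1: a_1=5, p_1 = 5*6 + 1 = 31, q_1 = 5*1 + 0 = 5.
  i=2: a_2=2, p_2 = 2*31 + 6 = 68, q_2 = 2*5 + 1 = 11.
  i=3: a_3=2, p_3 = 2*68 + 31 = 167, q_3 = 2*11 + 5 = 27.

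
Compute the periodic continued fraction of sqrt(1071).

Write x_i = (sqrt(1071) + m_i)/d_i with (m_0, d_0) = (0, 1). a_0 = floor(sqrt(1071)) = 32, since 32^2 = 1024 <= 1071 < 1089 = 33^2.
Iterate m_{i+1} = d_i*a_i - m_i, d_{i+1} = (1071 - m_{i+1}^2)/d_i, a_{i+1} = floor((a_0 + m_{i+1})/d_{i+1}):
  m_1 = 1*32 - 0 = 32, d_1 = (1071 - 32^2)/1 = 47/1 = 47, a_1 = floor((32 + 32)/47) = 1.
  m_2 = 47*1 - 32 = 15, d_2 = (1071 - 15^2)/47 = 846/47 = 18, a_2 = floor((32 + 15)/18) = 2.
  m_3 = 18*2 - 15 = 21, d_3 = (1071 - 21^2)/18 = 630/18 = 35, a_3 = floor((32 + 21)/35) = 1.
  m_4 = 35*1 - 21 = 14, d_4 = (1071 - 14^2)/35 = 875/35 = 25, a_4 = floor((32 + 14)/25) = 1.
  m_5 = 25*1 - 14 = 11, d_5 = (1071 - 11^2)/25 = 950/25 = 38, a_5 = floor((32 + 11)/38) = 1.
  m_6 = 38*1 - 11 = 27, d_6 = (1071 - 27^2)/38 = 342/38 = 9, a_6 = floor((32 + 27)/9) = 6.
  m_7 = 9*6 - 27 = 27, d_7 = (1071 - 27^2)/9 = 342/9 = 38, a_7 = floor((32 + 27)/38) = 1.
  m_8 = 38*1 - 27 = 11, d_8 = (1071 - 11^2)/38 = 950/38 = 25, a_8 = floor((32 + 11)/25) = 1.
  m_9 = 25*1 - 11 = 14, d_9 = (1071 - 14^2)/25 = 875/25 = 35, a_9 = floor((32 + 14)/35) = 1.
  m_10 = 35*1 - 14 = 21, d_10 = (1071 - 21^2)/35 = 630/35 = 18, a_10 = floor((32 + 21)/18) = 2.
  m_11 = 18*2 - 21 = 15, d_11 = (1071 - 15^2)/18 = 846/18 = 47, a_11 = floor((32 + 15)/47) = 1.
  m_12 = 47*1 - 15 = 32, d_12 = (1071 - 32^2)/47 = 47/47 = 1, a_12 = floor((32 + 32)/1) = 64.
  m_13 = 1*64 - 32 = 32, d_13 = (1071 - 32^2)/1 = 47/1 = 47: (m_13, d_13) = (m_1, d_1) = (32, 47), so from here the quotients repeat a_1, ..., a_12; the period length is 12.
Hence the expansion of sqrt(1071) is a_0 = 32 followed by the repeating block 1, 2, 1, 1, 1, 6, 1, 1, 1, 2, 1, 64 (period 12).

[32; (1, 2, 1, 1, 1, 6, 1, 1, 1, 2, 1, 64)]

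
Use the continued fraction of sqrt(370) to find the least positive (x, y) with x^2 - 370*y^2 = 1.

First expand sqrt(370) as a continued fraction. With x_i = (sqrt(370) + m_i)/d_i and (m_0, d_0) = (0, 1): a_0 = floor(sqrt(370)) = 19, since 19^2 = 361 <= 370 < 400 = 20^2.
Iterate m_{i+1} = d_i*a_i - m_i, d_{i+1} = (370 - m_{i+1}^2)/d_i, a_{i+1} = floor((a_0 + m_{i+1})/d_{i+1}):
  m_1 = 1*19 - 0 = 19, d_1 = (370 - 19^2)/1 = 9/1 = 9, a_1 = floor((19 + 19)/9) = 4.
  m_2 = 9*4 - 19 = 17, d_2 = (370 - 17^2)/9 = 81/9 = 9, a_2 = floor((19 + 17)/9) = 4.
  m_3 = 9*4 - 17 = 19, d_3 = (370 - 19^2)/9 = 9/9 = 1, a_3 = floor((19 + 19)/1) = 38.
  m_4 = 1*38 - 19 = 19, d_4 = (370 - 19^2)/1 = 9/1 = 9: (m_4, d_4) = (m_1, d_1) = (19, 9), so from here the quotients repeat a_1, ..., a_3; the period length is 3.
So sqrt(370) = [19; (4, 4, 38)] with period length k = 3.
k is odd, so (p_{k-1}, q_{k-1}) only solves x^2 - 370y^2 = -1 and the fundamental solution of x^2 - 370y^2 = 1 is (p_{2k-1}, q_{2k-1}) = (p_5, q_5); compute convergents through index 5, running through the period twice.
Convergents (p_i = a_i*p_{i-1} + p_{i-2}, q_i = a_i*q_{i-1} + q_{i-2} with p_{-2}=0, p_{-1}=1, q_{-2}=1, q_{-1}=0):
  i=0: a_0=19, p_0 = 19*1 + 0 = 19, q_0 = 19*0 + 1 = 1.
  i=1: a_1=4, p_1 = 4*19 + 1 = 77, q_1 = 4*1 + 0 = 4.
  i=2: a_2=4, p_2 = 4*77 + 19 = 327, q_2 = 4*4 + 1 = 17.
  i=3: a_3=38, p_3 = 38*327 + 77 = 12503, q_3 = 38*17 + 4 = 650.
  i=4: a_4=4, p_4 = 4*12503 + 327 = 50339, q_4 = 4*650 + 17 = 2617.
  i=5: a_5=4, p_5 = 4*50339 + 12503 = 213859, q_5 = 4*2617 + 650 = 11118.
Indeed p_2^2 - 370*q_2^2 = 106929 - 106930 = -1, not +1.
Check: 213859^2 - 370*11118^2 = 45735671881 - 45735671880 = 1, so (x, y) = (213859, 11118) solves the equation, and by the theorem it is the least positive solution.

(x, y) = (213859, 11118)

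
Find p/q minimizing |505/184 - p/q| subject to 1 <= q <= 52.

129/47

Expand x = 505/184 as a continued fraction with the Euclidean algorithm:
  505 = 2*184 + 137, so a_0 = 2.
  184 = 1*137 + 47, so a_1 = 1.
  137 = 2*47 + 43, so a_2 = 2.
  47 = 1*43 + 4, so a_3 = 1.
  43 = 10*4 + 3, so a_4 = 10.
  4 = 1*3 + 1, so a_5 = 1.
  3 = 3*1 + 0, so a_6 = 3.
so x = [2; 1, 2, 1, 10, 1, 3].
Convergents (p_i = a_i*p_{i-1} + p_{i-2}, q_i = a_i*q_{i-1} + q_{i-2} with p_{-2}=0, p_{-1}=1, q_{-2}=1, q_{-1}=0), until the denominator exceeds 52:
  i=0: a_0=2, p_0 = 2*1 + 0 = 2, q_0 = 2*0 + 1 = 1.
  i=1: a_1=1, p_1 = 1*2 + 1 = 3, q_1 = 1*1 + 0 = 1.
  i=2: a_2=2, p_2 = 2*3 + 2 = 8, q_2 = 2*1 + 1 = 3.
  i=3: a_3=1, p_3 = 1*8 + 3 = 11, q_3 = 1*3 + 1 = 4.
  i=4: a_4=10, p_4 = 10*11 + 8 = 118, q_4 = 10*4 + 3 = 43.
  i=5: a_5=1, p_5 = 1*118 + 11 = 129, q_5 = 1*43 + 4 = 47.
  i=6: a_6=3, p_6 = 3*129 + 118 = 505, q_6 = 3*47 + 43 = 184.
q_6 = 184 > 52, so the last convergent with denominator <= 52 is p_5/q_5 = 129/47.
The closest fraction with denominator <= 52 is either p_5/q_5 or the intermediate fraction (k*p_5 + p_4)/(k*q_5 + q_4) with the largest k >= 1 whose denominator stays <= 52; these approach x as k grows, and every other convergent or intermediate fraction in range is farther away.
Largest k: floor((52 - q_4)/q_5) = floor((52 - 43)/47) = 0.
Since k = 0, no intermediate fraction beyond p_5/q_5 has denominator <= 52, so the convergent 129/47 is the closest (its error is |505*47 - 129*184|/(184*47) = 1/8648).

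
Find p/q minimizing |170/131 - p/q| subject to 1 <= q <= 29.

35/27

Expand x = 170/131 as a continued fraction with the Euclidean algorithm:
  170 = 1*131 + 39, so a_0 = 1.
  131 = 3*39 + 14, so a_1 = 3.
  39 = 2*14 + 11, so a_2 = 2.
  14 = 1*11 + 3, so a_3 = 1.
  11 = 3*3 + 2, so a_4 = 3.
  3 = 1*2 + 1, so a_5 = 1.
  2 = 2*1 + 0, so a_6 = 2.
so x = [1; 3, 2, 1, 3, 1, 2].
Convergents (p_i = a_i*p_{i-1} + p_{i-2}, q_i = a_i*q_{i-1} + q_{i-2} with p_{-2}=0, p_{-1}=1, q_{-2}=1, q_{-1}=0), until the denominator exceeds 29:
  i=0: a_0=1, p_0 = 1*1 + 0 = 1, q_0 = 1*0 + 1 = 1.
  i=1: a_1=3, p_1 = 3*1 + 1 = 4, q_1 = 3*1 + 0 = 3.
  i=2: a_2=2, p_2 = 2*4 + 1 = 9, q_2 = 2*3 + 1 = 7.
  i=3: a_3=1, p_3 = 1*9 + 4 = 13, q_3 = 1*7 + 3 = 10.
  i=4: a_4=3, p_4 = 3*13 + 9 = 48, q_4 = 3*10 + 7 = 37.
q_4 = 37 > 29, so the last convergent with denominator <= 29 is p_3/q_3 = 13/10.
The closest fraction with denominator <= 29 is either p_3/q_3 or the intermediate fraction (k*p_3 + p_2)/(k*q_3 + q_2) with the largest k >= 1 whose denominator stays <= 29; these approach x as k grows, and every other convergent or intermediate fraction in range is farther away.
Largest k: floor((29 - q_2)/q_3) = floor((29 - 7)/10) = 2.
That gives (2*13 + 9)/(2*10 + 7) = 35/27.
Compare the errors: |x - 13/10| = |170*10 - 13*131|/(131*10) = 3/1310, and |x - 35/27| = |170*27 - 35*131|/(131*27) = 5/3537.
Cross-multiplying, 5*1310 = 6550 < 10611 = 3*3537, so 5/3537 is smaller: the intermediate fraction 35/27 is closer to x than 13/10.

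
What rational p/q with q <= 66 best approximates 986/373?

37/14

Expand x = 986/373 as a continued fraction with the Euclidean algorithm:
  986 = 2*373 + 240, so a_0 = 2.
  373 = 1*240 + 133, so a_1 = 1.
  240 = 1*133 + 107, so a_2 = 1.
  133 = 1*107 + 26, so a_3 = 1.
  107 = 4*26 + 3, so a_4 = 4.
  26 = 8*3 + 2, so a_5 = 8.
  3 = 1*2 + 1, so a_6 = 1.
  2 = 2*1 + 0, so a_7 = 2.
so x = [2; 1, 1, 1, 4, 8, 1, 2].
Convergents (p_i = a_i*p_{i-1} + p_{i-2}, q_i = a_i*q_{i-1} + q_{i-2} with p_{-2}=0, p_{-1}=1, q_{-2}=1, q_{-1}=0), until the denominator exceeds 66:
  i=0: a_0=2, p_0 = 2*1 + 0 = 2, q_0 = 2*0 + 1 = 1.
  i=1: a_1=1, p_1 = 1*2 + 1 = 3, q_1 = 1*1 + 0 = 1.
  i=2: a_2=1, p_2 = 1*3 + 2 = 5, q_2 = 1*1 + 1 = 2.
  i=3: a_3=1, p_3 = 1*5 + 3 = 8, q_3 = 1*2 + 1 = 3.
  i=4: a_4=4, p_4 = 4*8 + 5 = 37, q_4 = 4*3 + 2 = 14.
  i=5: a_5=8, p_5 = 8*37 + 8 = 304, q_5 = 8*14 + 3 = 115.
q_5 = 115 > 66, so the last convergent with denominator <= 66 is p_4/q_4 = 37/14.
The closest fraction with denominator <= 66 is either p_4/q_4 or the intermediate fraction (k*p_4 + p_3)/(k*q_4 + q_3) with the largest k >= 1 whose denominator stays <= 66; these approach x as k grows, and every other convergent or intermediate fraction in range is farther away.
Largest k: floor((66 - q_3)/q_4) = floor((66 - 3)/14) = 4.
That gives (4*37 + 8)/(4*14 + 3) = 156/59.
Compare the errors: |x - 37/14| = |986*14 - 37*373|/(373*14) = 3/5222, and |x - 156/59| = |986*59 - 156*373|/(373*59) = 14/22007.
Cross-multiplying, 3*22007 = 66021 < 73108 = 14*5222, so 3/5222 is smaller: the convergent 37/14 is closer to x than 156/59.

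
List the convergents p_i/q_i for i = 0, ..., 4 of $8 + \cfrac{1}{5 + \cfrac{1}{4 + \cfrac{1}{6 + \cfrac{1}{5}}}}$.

8/1, 41/5, 172/21, 1073/131, 5537/676

Using the convergent recurrence p_i = a_i*p_{i-1} + p_{i-2}, q_i = a_i*q_{i-1} + q_{i-2} with p_{-2}=0, p_{-1}=1, q_{-2}=1, q_{-1}=0:
  i=0: a_0=8, p_0 = 8*1 + 0 = 8, q_0 = 8*0 + 1 = 1.
  i=1: a_1=5, p_1 = 5*8 + 1 = 41, q_1 = 5*1 + 0 = 5.
  i=2: a_2=4, p_2 = 4*41 + 8 = 172, q_2 = 4*5 + 1 = 21.
  i=3: a_3=6, p_3 = 6*172 + 41 = 1073, q_3 = 6*21 + 5 = 131.
  i=4: a_4=5, p_4 = 5*1073 + 172 = 5537, q_4 = 5*131 + 21 = 676.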